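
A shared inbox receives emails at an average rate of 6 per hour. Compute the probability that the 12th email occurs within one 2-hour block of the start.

Over the interval, μ = 6 × 2 = 12 (a 2-hour block = 2 hours).
The 12th arrival falls in the interval iff at least 12 events occur there: P(S_12 ≤ t) = P(N ≥ 12) = 1 − P(N ≤ 11) ≈ 0.5384.

0.5384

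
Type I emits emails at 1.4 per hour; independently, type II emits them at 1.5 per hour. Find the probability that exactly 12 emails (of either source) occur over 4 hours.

Independent Poisson processes superpose: combined rate λ = 1.4 + 1.5 = 2.9 per hour.
Over the interval, μ = 2.9 × 4 = 11.6 (4 hours).
P(N = 12) = e^(−11.6) · 11.6^12/12! ≈ 0.1136.

0.1136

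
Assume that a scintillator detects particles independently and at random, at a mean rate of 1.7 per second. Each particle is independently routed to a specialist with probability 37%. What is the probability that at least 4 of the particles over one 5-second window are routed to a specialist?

Thinning: the particles that are routed to a specialist themselves form a Poisson process with rate 0.37 × 1.7 = 0.629 per second.
Over the interval, μ = 0.629 × 5 = 3.145 (a 5-second window = 5 seconds).
P(N ≥ 4) = 1 − P(N ≤ 3) ≈ 0.3852.

0.3852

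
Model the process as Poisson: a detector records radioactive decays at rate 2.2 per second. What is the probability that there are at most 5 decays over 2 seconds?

Over the interval, μ = 2.2 × 2 = 4.4 (2 seconds).
P(N ≤ 5) = Σ_{j=0}^{5} e^(−μ) μ^j/j! ≈ 0.7199.

0.7199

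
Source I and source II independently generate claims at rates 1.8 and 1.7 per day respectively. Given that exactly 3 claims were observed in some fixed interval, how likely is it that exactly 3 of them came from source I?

0.1360

Given the total, each event is independently from source I with probability p = λ_I/(λ_I+λ_II) = 1.8/3.5 ≈ 0.5143.
So K ~ Binomial(3, 1.8/3.5): P(K = 3) = C(3,3) · (1.8/3.5)^3 · (1.7/3.5)^0 ≈ 0.1360.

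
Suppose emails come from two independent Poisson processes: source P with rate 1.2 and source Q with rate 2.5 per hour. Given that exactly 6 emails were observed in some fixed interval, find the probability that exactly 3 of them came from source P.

Given the total, each event is independently from source P with probability p = λ_P/(λ_P+λ_Q) = 1.2/3.7 ≈ 0.3243.
So K ~ Binomial(6, 1.2/3.7): P(K = 3) = C(6,3) · (1.2/3.7)^3 · (2.5/3.7)^3 ≈ 0.2105.

0.2105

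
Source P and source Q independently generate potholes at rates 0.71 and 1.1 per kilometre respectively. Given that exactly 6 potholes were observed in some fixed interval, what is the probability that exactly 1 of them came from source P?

0.1951

Given the total, each event is independently from source P with probability p = λ_P/(λ_P+λ_Q) = 0.71/1.81 ≈ 0.3923.
So K ~ Binomial(6, 0.71/1.81): P(K = 1) = C(6,1) · (0.71/1.81)^1 · (1.1/1.81)^5 ≈ 0.1951.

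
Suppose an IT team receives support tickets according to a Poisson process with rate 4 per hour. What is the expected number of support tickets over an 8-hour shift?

E[N] = λt = 4 × 8 = 32 (an 8-hour shift = 8 hours).

32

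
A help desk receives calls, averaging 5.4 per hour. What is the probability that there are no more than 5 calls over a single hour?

With mean μ = 5.4 per hour,
P(N ≤ 5) = Σ_{j=0}^{5} e^(−μ) μ^j/j! ≈ 0.5461.

0.5461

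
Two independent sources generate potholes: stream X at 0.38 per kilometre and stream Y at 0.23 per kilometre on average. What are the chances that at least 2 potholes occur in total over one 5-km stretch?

Independent Poisson processes superpose: combined rate λ = 0.38 + 0.23 = 0.61 per kilometre.
Over the interval, μ = 0.61 × 5 = 3.05 (a 5-km stretch = 5 kilometres).
P(N ≥ 2) = 1 − P(N ≤ 1) ≈ 0.8082.

0.8082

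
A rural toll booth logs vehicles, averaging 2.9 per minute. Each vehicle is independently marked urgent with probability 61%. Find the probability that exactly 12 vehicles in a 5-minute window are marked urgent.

0.0690

Thinning: the vehicles that are marked urgent themselves form a Poisson process with rate 0.61 × 2.9 = 1.769 per minute.
Over the interval, μ = 1.769 × 5 = 8.845 (a 5-minute window = 5 minutes).
P(N = 12) = e^(−8.845) · 8.845^12/12! ≈ 0.0690.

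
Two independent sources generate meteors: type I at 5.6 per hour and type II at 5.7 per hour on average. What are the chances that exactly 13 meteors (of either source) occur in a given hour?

0.0973

Independent Poisson processes superpose: combined rate λ = 5.6 + 5.7 = 11.3 per hour.
So μ = 11.3.
P(N = 13) = e^(−11.3) · 11.3^13/13! ≈ 0.0973.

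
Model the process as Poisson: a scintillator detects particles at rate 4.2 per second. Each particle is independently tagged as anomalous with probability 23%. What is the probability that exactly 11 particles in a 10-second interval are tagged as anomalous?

0.1092

Thinning: the particles that are tagged as anomalous themselves form a Poisson process with rate 0.23 × 4.2 = 0.966 per second.
Over the interval, μ = 0.966 × 10 = 9.66 (a 10-second interval = 10 seconds).
P(N = 11) = e^(−9.66) · 9.66^11/11! ≈ 0.1092.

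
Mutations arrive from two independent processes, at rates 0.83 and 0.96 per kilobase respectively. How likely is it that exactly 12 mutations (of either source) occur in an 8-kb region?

0.0937

Independent Poisson processes superpose: combined rate λ = 0.83 + 0.96 = 1.79 per kilobase.
Over the interval, μ = 1.79 × 8 = 14.32 (an 8-kb region = 8 kilobases).
P(N = 12) = e^(−14.32) · 14.32^12/12! ≈ 0.0937.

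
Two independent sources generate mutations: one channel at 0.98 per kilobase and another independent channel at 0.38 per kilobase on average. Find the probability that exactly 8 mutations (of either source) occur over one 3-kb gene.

0.0322

Independent Poisson processes superpose: combined rate λ = 0.98 + 0.38 = 1.36 per kilobase.
Over the interval, μ = 1.36 × 3 = 4.08 (a 3-kb gene = 3 kilobases).
P(N = 8) = e^(−4.08) · 4.08^8/8! ≈ 0.0322.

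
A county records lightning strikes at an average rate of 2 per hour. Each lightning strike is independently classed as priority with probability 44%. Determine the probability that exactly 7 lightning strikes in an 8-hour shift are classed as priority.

0.1490

Thinning: the lightning strikes that are classed as priority themselves form a Poisson process with rate 0.44 × 2 = 0.88 per hour.
Over the interval, μ = 0.88 × 8 = 7.04 (an 8-hour shift = 8 hours).
P(N = 7) = e^(−7.04) · 7.04^7/7! ≈ 0.1490.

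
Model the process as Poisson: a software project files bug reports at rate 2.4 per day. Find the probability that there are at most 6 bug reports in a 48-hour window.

Over the interval, μ = 2.4 × 2 = 4.8 (a 48-hour window = 2 days).
P(N ≤ 6) = Σ_{j=0}^{6} e^(−μ) μ^j/j! ≈ 0.7908.

0.7908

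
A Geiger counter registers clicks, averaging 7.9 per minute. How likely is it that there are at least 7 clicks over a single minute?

With mean μ = 7.9 per minute,
P(N ≥ 7) = 1 − P(N ≤ 6) = 1 − Σ_{j=0}^{6} e^(−μ) μ^j/j! ≈ 0.6743.

0.6743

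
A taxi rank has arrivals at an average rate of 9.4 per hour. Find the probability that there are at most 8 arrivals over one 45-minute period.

0.7225

Over the interval, μ = 9.4 × 0.75 = 7.05 (a 45-minute period = 0.75 hours).
P(N ≤ 8) = Σ_{j=0}^{8} e^(−μ) μ^j/j! ≈ 0.7225.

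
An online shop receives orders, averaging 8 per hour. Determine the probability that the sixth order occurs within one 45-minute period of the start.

Over the interval, μ = 8 × 0.75 = 6 (a 45-minute period = 0.75 hours).
The sixth arrival falls in the interval iff at least 6 events occur there: P(S_6 ≤ t) = P(N ≥ 6) = 1 − P(N ≤ 5) ≈ 0.5543.

0.5543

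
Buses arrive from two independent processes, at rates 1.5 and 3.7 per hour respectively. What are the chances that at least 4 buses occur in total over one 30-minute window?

0.2640

Independent Poisson processes superpose: combined rate λ = 1.5 + 3.7 = 5.2 per hour.
Over the interval, μ = 5.2 × 0.5 = 2.6 (a 30-minute window = 0.5 hours).
P(N ≥ 4) = 1 − P(N ≤ 3) ≈ 0.2640.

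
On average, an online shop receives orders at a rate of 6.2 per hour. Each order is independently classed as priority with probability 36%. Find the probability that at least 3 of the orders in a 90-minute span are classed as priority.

0.6501

Thinning: the orders that are classed as priority themselves form a Poisson process with rate 0.36 × 6.2 = 2.232 per hour.
Over the interval, μ = 2.232 × 1.5 = 3.348 (a 90-minute span = 1.5 hours).
P(N ≥ 3) = 1 − P(N ≤ 2) ≈ 0.6501.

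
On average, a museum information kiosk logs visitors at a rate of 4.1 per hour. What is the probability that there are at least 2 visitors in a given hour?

With mean μ = 4.1 per hour,
P(N ≥ 2) = 1 − P(N ≤ 1) = 1 − Σ_{j=0}^{1} e^(−μ) μ^j/j! ≈ 0.9155.

0.9155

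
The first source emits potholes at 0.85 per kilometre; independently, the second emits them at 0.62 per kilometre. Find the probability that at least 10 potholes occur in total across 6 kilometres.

Independent Poisson processes superpose: combined rate λ = 0.85 + 0.62 = 1.47 per kilometre.
Over the interval, μ = 1.47 × 6 = 8.82 (6 kilometres).
P(N ≥ 10) = 1 − P(N ≤ 9) ≈ 0.3889.

0.3889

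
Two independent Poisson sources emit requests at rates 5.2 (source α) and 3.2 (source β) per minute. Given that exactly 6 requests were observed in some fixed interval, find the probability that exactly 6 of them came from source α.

0.0563

Given the total, each event is independently from source α with probability p = λ_α/(λ_α+λ_β) = 5.2/8.4 ≈ 0.6190.
So K ~ Binomial(6, 5.2/8.4): P(K = 6) = C(6,6) · (5.2/8.4)^6 · (3.2/8.4)^0 ≈ 0.0563.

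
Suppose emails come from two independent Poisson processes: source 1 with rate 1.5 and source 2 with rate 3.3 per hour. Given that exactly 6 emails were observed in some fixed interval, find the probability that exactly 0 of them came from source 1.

Given the total, each event is independently from source 1 with probability p = λ_1/(λ_1+λ_2) = 1.5/4.8 = 0.3125.
So K ~ Binomial(6, 1.5/4.8): P(K = 0) = C(6,0) · (1.5/4.8)^0 · (3.3/4.8)^6 ≈ 0.1056.

0.1056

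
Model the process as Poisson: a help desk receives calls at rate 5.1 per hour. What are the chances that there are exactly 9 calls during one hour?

With mean μ = 5.1 per hour,
P(N = 9) = e^(−μ) μ^9/9! = e^(−5.1) · 5.1^9/362880 ≈ 0.0392.

0.0392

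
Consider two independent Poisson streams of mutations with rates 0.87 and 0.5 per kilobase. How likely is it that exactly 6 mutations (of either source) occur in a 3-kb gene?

0.1098

Independent Poisson processes superpose: combined rate λ = 0.87 + 0.5 = 1.37 per kilobase.
Over the interval, μ = 1.37 × 3 = 4.11 (a 3-kb gene = 3 kilobases).
P(N = 6) = e^(−4.11) · 4.11^6/6! ≈ 0.1098.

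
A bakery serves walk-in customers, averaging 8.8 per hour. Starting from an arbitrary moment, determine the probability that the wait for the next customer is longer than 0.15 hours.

0.2671

The wait for the next event is exponential with rate λ = 8.8 per hour.
P(T > 0.15) = e^(−λt) = e^(−8.8 × 0.15) = e^(−1.32) ≈ 0.2671.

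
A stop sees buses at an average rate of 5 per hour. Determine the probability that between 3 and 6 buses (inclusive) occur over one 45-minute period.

0.6366

Over the interval, μ = 5 × 0.75 = 3.75 (a 45-minute period = 0.75 hours).
P(3 ≤ N ≤ 6) = Σ_{j=3}^{6} e^(−3.75) · 3.75^j/j! ≈ 0.6366.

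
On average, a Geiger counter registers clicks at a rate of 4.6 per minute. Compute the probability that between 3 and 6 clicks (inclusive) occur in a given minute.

0.6554

With mean μ = 4.6 per minute,
P(3 ≤ N ≤ 6) = Σ_{j=3}^{6} e^(−4.6) · 4.6^j/j! ≈ 0.6554.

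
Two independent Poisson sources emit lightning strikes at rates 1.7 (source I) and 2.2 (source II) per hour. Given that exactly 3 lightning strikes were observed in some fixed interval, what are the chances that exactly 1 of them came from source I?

Given the total, each event is independently from source I with probability p = λ_I/(λ_I+λ_II) = 1.7/3.9 ≈ 0.4359.
So K ~ Binomial(3, 1.7/3.9): P(K = 1) = C(3,1) · (1.7/3.9)^1 · (2.2/3.9)^2 ≈ 0.4161.

0.4161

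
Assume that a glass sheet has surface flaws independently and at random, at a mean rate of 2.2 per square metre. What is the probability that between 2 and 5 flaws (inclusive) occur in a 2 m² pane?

0.6536

Over the interval, μ = 2.2 × 2 = 4.4 (a 2 m² pane = 2 square metres).
P(2 ≤ N ≤ 5) = Σ_{j=2}^{5} e^(−4.4) · 4.4^j/j! ≈ 0.6536.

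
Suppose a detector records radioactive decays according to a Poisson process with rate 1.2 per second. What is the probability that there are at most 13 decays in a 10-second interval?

Over the interval, μ = 1.2 × 10 = 12 (a 10-second interval = 10 seconds).
P(N ≤ 13) = Σ_{j=0}^{13} e^(−μ) μ^j/j! ≈ 0.6815.

0.6815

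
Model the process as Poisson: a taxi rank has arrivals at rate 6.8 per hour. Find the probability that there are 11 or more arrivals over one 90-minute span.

0.4420

Over the interval, μ = 6.8 × 1.5 = 10.2 (a 90-minute span = 1.5 hours).
P(N ≥ 11) = 1 − P(N ≤ 10) = 1 − Σ_{j=0}^{10} e^(−μ) μ^j/j! ≈ 0.4420.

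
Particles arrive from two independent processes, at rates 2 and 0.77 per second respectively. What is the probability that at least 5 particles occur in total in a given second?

Independent Poisson processes superpose: combined rate λ = 2 + 0.77 = 2.77 per second.
So μ = 2.77.
P(N ≥ 5) = 1 − P(N ≤ 4) ≈ 0.1477.

0.1477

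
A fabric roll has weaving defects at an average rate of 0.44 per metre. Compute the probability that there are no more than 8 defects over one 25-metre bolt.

0.2320

Over the interval, μ = 0.44 × 25 = 11 (a 25-metre bolt = 25 metres).
P(N ≤ 8) = Σ_{j=0}^{8} e^(−μ) μ^j/j! ≈ 0.2320.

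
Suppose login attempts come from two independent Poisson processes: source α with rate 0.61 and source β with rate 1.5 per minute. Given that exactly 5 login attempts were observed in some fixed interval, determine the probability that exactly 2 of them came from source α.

Given the total, each event is independently from source α with probability p = λ_α/(λ_α+λ_β) = 0.61/2.11 ≈ 0.2891.
So K ~ Binomial(5, 0.61/2.11): P(K = 2) = C(5,2) · (0.61/2.11)^2 · (1.5/2.11)^3 ≈ 0.3003.

0.3003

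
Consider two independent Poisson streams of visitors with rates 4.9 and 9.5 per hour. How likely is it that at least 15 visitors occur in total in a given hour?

Independent Poisson processes superpose: combined rate λ = 4.9 + 9.5 = 14.4 per hour.
So μ = 14.4.
P(N ≥ 15) = 1 − P(N ≤ 14) ≈ 0.4719.

0.4719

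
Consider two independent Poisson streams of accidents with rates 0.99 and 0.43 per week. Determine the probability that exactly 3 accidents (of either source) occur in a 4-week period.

0.1043

Independent Poisson processes superpose: combined rate λ = 0.99 + 0.43 = 1.42 per week.
Over the interval, μ = 1.42 × 4 = 5.68 (a 4-week period = 4 weeks).
P(N = 3) = e^(−5.68) · 5.68^3/3! ≈ 0.1043.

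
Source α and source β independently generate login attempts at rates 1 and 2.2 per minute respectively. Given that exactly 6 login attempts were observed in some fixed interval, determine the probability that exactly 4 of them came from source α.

Given the total, each event is independently from source α with probability p = λ_α/(λ_α+λ_β) = 1/3.2 = 0.3125.
So K ~ Binomial(6, 1/3.2): P(K = 4) = C(6,4) · (1/3.2)^4 · (2.2/3.2)^2 ≈ 0.0676.

0.0676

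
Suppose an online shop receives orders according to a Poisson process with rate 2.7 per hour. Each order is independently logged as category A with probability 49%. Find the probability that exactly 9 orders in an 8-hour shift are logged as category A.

0.1163

Thinning: the orders that are logged as category A themselves form a Poisson process with rate 0.49 × 2.7 = 1.323 per hour.
Over the interval, μ = 1.323 × 8 = 10.584 (an 8-hour shift = 8 hours).
P(N = 9) = e^(−10.584) · 10.584^9/9! ≈ 0.1163.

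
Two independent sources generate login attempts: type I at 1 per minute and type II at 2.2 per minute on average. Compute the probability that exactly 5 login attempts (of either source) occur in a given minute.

Independent Poisson processes superpose: combined rate λ = 1 + 2.2 = 3.2 per minute.
So μ = 3.2.
P(N = 5) = e^(−3.2) · 3.2^5/5! ≈ 0.1140.

0.1140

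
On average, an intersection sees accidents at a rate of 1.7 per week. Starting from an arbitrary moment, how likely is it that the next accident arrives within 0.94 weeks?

0.7977

Inter-arrival times are exponential with rate λ = 1.7 per week.
P(T ≤ 0.94) = 1 − e^(−λt) = 1 − e^(−1.7 × 0.94) = 1 − e^(−1.598) ≈ 0.7977.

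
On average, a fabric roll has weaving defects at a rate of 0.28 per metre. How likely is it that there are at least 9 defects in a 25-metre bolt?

Over the interval, μ = 0.28 × 25 = 7 (a 25-metre bolt = 25 metres).
P(N ≥ 9) = 1 − P(N ≤ 8) = 1 − Σ_{j=0}^{8} e^(−μ) μ^j/j! ≈ 0.2709.

0.2709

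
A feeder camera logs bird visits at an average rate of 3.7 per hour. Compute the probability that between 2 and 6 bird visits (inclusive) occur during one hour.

0.8020

With mean μ = 3.7 per hour,
P(2 ≤ N ≤ 6) = Σ_{j=2}^{6} e^(−3.7) · 3.7^j/j! ≈ 0.8020.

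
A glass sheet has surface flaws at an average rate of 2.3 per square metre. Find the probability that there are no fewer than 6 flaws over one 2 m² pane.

0.3142

Over the interval, μ = 2.3 × 2 = 4.6 (a 2 m² pane = 2 square metres).
P(N ≥ 6) = 1 − P(N ≤ 5) = 1 − Σ_{j=0}^{5} e^(−μ) μ^j/j! ≈ 0.3142.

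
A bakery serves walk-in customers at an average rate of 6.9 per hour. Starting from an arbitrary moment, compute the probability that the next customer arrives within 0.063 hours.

0.3525

Inter-arrival times are exponential with rate λ = 6.9 per hour.
P(T ≤ 0.063) = 1 − e^(−λt) = 1 − e^(−6.9 × 0.063) = 1 − e^(−0.4347) ≈ 0.3525.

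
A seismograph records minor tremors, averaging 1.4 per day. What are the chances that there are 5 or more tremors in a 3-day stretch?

Over the interval, μ = 1.4 × 3 = 4.2 (a 3-day stretch = 3 days).
P(N ≥ 5) = 1 − P(N ≤ 4) = 1 − Σ_{j=0}^{4} e^(−μ) μ^j/j! ≈ 0.4102.

0.4102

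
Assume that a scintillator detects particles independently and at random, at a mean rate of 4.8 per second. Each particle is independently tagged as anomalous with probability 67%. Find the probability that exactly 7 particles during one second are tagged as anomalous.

Thinning: the particles that are tagged as anomalous themselves form a Poisson process with rate 0.67 × 4.8 = 3.216 per second.
So μ = 3.216.
P(N = 7) = e^(−3.216) · 3.216^7/7! ≈ 0.0283.

0.0283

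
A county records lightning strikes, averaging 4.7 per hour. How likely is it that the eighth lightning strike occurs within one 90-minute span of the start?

0.4087

Over the interval, μ = 4.7 × 1.5 = 7.05 (a 90-minute span = 1.5 hours).
The eighth arrival falls in the interval iff at least 8 events occur there: P(S_8 ≤ t) = P(N ≥ 8) = 1 − P(N ≤ 7) ≈ 0.4087.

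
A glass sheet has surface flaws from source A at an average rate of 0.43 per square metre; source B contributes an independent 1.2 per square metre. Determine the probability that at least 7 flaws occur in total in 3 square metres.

Independent Poisson processes superpose: combined rate λ = 0.43 + 1.2 = 1.63 per square metre.
Over the interval, μ = 1.63 × 3 = 4.89 (3 square metres).
P(N ≥ 7) = 1 − P(N ≤ 6) ≈ 0.2219.

0.2219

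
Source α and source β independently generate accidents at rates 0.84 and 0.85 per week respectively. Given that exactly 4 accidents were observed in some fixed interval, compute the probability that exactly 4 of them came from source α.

0.0610

Given the total, each event is independently from source α with probability p = λ_α/(λ_α+λ_β) = 0.84/1.69 ≈ 0.4970.
So K ~ Binomial(4, 0.84/1.69): P(K = 4) = C(4,4) · (0.84/1.69)^4 · (0.85/1.69)^0 ≈ 0.0610.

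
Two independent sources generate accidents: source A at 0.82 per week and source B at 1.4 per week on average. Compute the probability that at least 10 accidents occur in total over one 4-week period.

0.3968

Independent Poisson processes superpose: combined rate λ = 0.82 + 1.4 = 2.22 per week.
Over the interval, μ = 2.22 × 4 = 8.88 (a 4-week period = 4 weeks).
P(N ≥ 10) = 1 − P(N ≤ 9) ≈ 0.3968.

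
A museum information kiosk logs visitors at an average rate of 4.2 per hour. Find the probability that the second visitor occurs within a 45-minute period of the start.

0.8222

Over the interval, μ = 4.2 × 0.75 = 3.15 (a 45-minute period = 0.75 hours).
The second arrival falls in the interval iff at least 2 events occur there: P(S_2 ≤ t) = P(N ≥ 2) = 1 − P(N ≤ 1) ≈ 0.8222.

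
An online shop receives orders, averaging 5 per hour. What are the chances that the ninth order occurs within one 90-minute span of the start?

0.3380

Over the interval, μ = 5 × 1.5 = 7.5 (a 90-minute span = 1.5 hours).
The ninth arrival falls in the interval iff at least 9 events occur there: P(S_9 ≤ t) = P(N ≥ 9) = 1 − P(N ≤ 8) ≈ 0.3380.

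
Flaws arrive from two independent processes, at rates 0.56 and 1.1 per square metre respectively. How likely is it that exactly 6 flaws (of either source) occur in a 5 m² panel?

0.1128

Independent Poisson processes superpose: combined rate λ = 0.56 + 1.1 = 1.66 per square metre.
Over the interval, μ = 1.66 × 5 = 8.3 (a 5 m² panel = 5 square metres).
P(N = 6) = e^(−8.3) · 8.3^6/6! ≈ 0.1128.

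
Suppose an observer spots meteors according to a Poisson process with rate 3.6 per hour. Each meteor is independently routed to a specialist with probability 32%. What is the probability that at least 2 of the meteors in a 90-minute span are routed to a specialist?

0.5154

Thinning: the meteors that are routed to a specialist themselves form a Poisson process with rate 0.32 × 3.6 = 1.152 per hour.
Over the interval, μ = 1.152 × 1.5 = 1.728 (a 90-minute span = 1.5 hours).
P(N ≥ 2) = 1 − P(N ≤ 1) ≈ 0.5154.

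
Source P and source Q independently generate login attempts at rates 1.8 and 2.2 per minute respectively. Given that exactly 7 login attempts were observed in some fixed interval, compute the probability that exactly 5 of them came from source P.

0.1172

Given the total, each event is independently from source P with probability p = λ_P/(λ_P+λ_Q) = 1.8/4 = 0.4500.
So K ~ Binomial(7, 1.8/4): P(K = 5) = C(7,5) · (1.8/4)^5 · (2.2/4)^2 ≈ 0.1172.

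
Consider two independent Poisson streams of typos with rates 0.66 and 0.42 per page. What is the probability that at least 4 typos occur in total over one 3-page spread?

Independent Poisson processes superpose: combined rate λ = 0.66 + 0.42 = 1.08 per page.
Over the interval, μ = 1.08 × 3 = 3.24 (a 3-page spread = 3 pages).
P(N ≥ 4) = 1 − P(N ≤ 3) ≈ 0.4064.

0.4064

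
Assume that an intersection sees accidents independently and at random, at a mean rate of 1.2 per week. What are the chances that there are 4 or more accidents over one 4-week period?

Over the interval, μ = 1.2 × 4 = 4.8 (a 4-week period = 4 weeks).
P(N ≥ 4) = 1 − P(N ≤ 3) = 1 − Σ_{j=0}^{3} e^(−μ) μ^j/j! ≈ 0.7058.

0.7058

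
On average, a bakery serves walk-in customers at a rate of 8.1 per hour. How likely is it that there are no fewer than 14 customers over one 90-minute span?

0.3344

Over the interval, μ = 8.1 × 1.5 = 12.15 (a 90-minute span = 1.5 hours).
P(N ≥ 14) = 1 − P(N ≤ 13) = 1 − Σ_{j=0}^{13} e^(−μ) μ^j/j! ≈ 0.3344.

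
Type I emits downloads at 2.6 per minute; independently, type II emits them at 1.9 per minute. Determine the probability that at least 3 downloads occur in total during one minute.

Independent Poisson processes superpose: combined rate λ = 2.6 + 1.9 = 4.5 per minute.
So μ = 4.5.
P(N ≥ 3) = 1 − P(N ≤ 2) ≈ 0.8264.

0.8264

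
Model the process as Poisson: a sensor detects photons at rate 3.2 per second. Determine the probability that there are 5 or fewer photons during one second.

0.8946

With mean μ = 3.2 per second,
P(N ≤ 5) = Σ_{j=0}^{5} e^(−μ) μ^j/j! ≈ 0.8946.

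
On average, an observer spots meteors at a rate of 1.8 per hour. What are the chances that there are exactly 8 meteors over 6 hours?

0.0936

Over the interval, μ = 1.8 × 6 = 10.8 (6 hours).
P(N = 8) = e^(−μ) μ^8/8! = e^(−10.8) · 10.8^8/40320 ≈ 0.0936.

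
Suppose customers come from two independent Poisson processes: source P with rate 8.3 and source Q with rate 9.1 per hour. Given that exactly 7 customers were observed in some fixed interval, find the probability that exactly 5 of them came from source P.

Given the total, each event is independently from source P with probability p = λ_P/(λ_P+λ_Q) = 8.3/17.4 ≈ 0.4770.
So K ~ Binomial(7, 8.3/17.4): P(K = 5) = C(7,5) · (8.3/17.4)^5 · (9.1/17.4)^2 ≈ 0.1419.

0.1419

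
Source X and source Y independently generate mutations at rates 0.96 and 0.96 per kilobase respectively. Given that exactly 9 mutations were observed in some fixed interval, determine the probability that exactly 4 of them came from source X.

0.2461

Given the total, each event is independently from source X with probability p = λ_X/(λ_X+λ_Y) = 0.96/1.92 = 0.5000.
So K ~ Binomial(9, 0.96/1.92): P(K = 4) = C(9,4) · (0.96/1.92)^4 · (0.96/1.92)^5 ≈ 0.2461.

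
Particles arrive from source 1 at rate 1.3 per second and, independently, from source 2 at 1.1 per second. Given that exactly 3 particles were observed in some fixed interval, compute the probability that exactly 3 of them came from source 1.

0.1589

Given the total, each event is independently from source 1 with probability p = λ_1/(λ_1+λ_2) = 1.3/2.4 ≈ 0.5417.
So K ~ Binomial(3, 1.3/2.4): P(K = 3) = C(3,3) · (1.3/2.4)^3 · (1.1/2.4)^0 ≈ 0.1589.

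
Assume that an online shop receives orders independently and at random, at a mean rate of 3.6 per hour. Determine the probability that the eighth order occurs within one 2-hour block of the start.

Over the interval, μ = 3.6 × 2 = 7.2 (a 2-hour block = 2 hours).
The eighth arrival falls in the interval iff at least 8 events occur there: P(S_8 ≤ t) = P(N ≥ 8) = 1 − P(N ≤ 7) ≈ 0.4311.

0.4311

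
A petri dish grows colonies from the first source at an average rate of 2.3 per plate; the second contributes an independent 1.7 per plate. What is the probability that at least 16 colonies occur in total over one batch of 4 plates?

0.5333

Independent Poisson processes superpose: combined rate λ = 2.3 + 1.7 = 4 per plate.
Over the interval, μ = 4 × 4 = 16 (a batch of 4 plates = 4 plates).
P(N ≥ 16) = 1 − P(N ≤ 15) ≈ 0.5333.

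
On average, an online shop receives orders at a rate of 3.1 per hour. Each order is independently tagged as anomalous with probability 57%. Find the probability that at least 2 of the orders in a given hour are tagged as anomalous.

Thinning: the orders that are tagged as anomalous themselves form a Poisson process with rate 0.57 × 3.1 = 1.767 per hour.
So μ = 1.767.
P(N ≥ 2) = 1 − P(N ≤ 1) ≈ 0.5273.

0.5273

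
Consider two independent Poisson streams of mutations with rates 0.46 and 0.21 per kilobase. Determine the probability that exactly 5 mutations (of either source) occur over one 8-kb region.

Independent Poisson processes superpose: combined rate λ = 0.46 + 0.21 = 0.67 per kilobase.
Over the interval, μ = 0.67 × 8 = 5.36 (an 8-kb region = 8 kilobases).
P(N = 5) = e^(−5.36) · 5.36^5/5! ≈ 0.1733.

0.1733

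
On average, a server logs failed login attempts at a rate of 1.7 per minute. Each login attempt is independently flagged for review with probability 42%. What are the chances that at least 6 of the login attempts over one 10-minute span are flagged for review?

Thinning: the login attempts that are flagged for review themselves form a Poisson process with rate 0.42 × 1.7 = 0.714 per minute.
Over the interval, μ = 0.714 × 10 = 7.14 (a 10-minute span = 10 minutes).
P(N ≥ 6) = 1 − P(N ≤ 5) ≈ 0.7168.

0.7168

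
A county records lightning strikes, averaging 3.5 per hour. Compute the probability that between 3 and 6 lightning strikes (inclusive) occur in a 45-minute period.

0.4698

Over the interval, μ = 3.5 × 0.75 = 2.625 (a 45-minute period = 0.75 hours).
P(3 ≤ N ≤ 6) = Σ_{j=3}^{6} e^(−2.625) · 2.625^j/j! ≈ 0.4698.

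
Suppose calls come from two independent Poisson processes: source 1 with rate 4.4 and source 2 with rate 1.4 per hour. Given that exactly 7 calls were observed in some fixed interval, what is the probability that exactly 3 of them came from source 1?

0.0519

Given the total, each event is independently from source 1 with probability p = λ_1/(λ_1+λ_2) = 4.4/5.8 ≈ 0.7586.
So K ~ Binomial(7, 4.4/5.8): P(K = 3) = C(7,3) · (4.4/5.8)^3 · (1.4/5.8)^4 ≈ 0.0519.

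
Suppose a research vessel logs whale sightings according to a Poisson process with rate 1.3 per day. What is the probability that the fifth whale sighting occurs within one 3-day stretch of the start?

0.3516

Over the interval, μ = 1.3 × 3 = 3.9 (a 3-day stretch = 3 days).
The fifth arrival falls in the interval iff at least 5 events occur there: P(S_5 ≤ t) = P(N ≥ 5) = 1 − P(N ≤ 4) ≈ 0.3516.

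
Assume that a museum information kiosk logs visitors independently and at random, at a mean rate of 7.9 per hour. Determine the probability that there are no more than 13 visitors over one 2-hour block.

Over the interval, μ = 7.9 × 2 = 15.8 (a 2-hour block = 2 hours).
P(N ≤ 13) = Σ_{j=0}^{13} e^(−μ) μ^j/j! ≈ 0.2911.

0.2911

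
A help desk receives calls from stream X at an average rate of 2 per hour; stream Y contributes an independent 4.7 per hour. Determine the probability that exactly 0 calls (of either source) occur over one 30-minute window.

0.0351

Independent Poisson processes superpose: combined rate λ = 2 + 4.7 = 6.7 per hour.
Over the interval, μ = 6.7 × 0.5 = 3.35 (a 30-minute window = 0.5 hours).
P(N = 0) = e^(−3.35) · 3.35^0/0! ≈ 0.0351.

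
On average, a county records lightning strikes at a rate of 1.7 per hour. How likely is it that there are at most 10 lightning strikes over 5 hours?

Over the interval, μ = 1.7 × 5 = 8.5 (5 hours).
P(N ≤ 10) = Σ_{j=0}^{10} e^(−μ) μ^j/j! ≈ 0.7634.

0.7634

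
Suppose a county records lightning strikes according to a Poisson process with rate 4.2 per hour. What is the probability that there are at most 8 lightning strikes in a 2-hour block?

Over the interval, μ = 4.2 × 2 = 8.4 (a 2-hour block = 2 hours).
P(N ≤ 8) = Σ_{j=0}^{8} e^(−μ) μ^j/j! ≈ 0.5369.

0.5369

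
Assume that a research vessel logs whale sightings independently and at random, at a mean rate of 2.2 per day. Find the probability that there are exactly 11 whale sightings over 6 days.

Over the interval, μ = 2.2 × 6 = 13.2 (6 days).
P(N = 11) = e^(−μ) μ^11/11! = e^(−13.2) · 13.2^11/39916800 ≈ 0.0983.

0.0983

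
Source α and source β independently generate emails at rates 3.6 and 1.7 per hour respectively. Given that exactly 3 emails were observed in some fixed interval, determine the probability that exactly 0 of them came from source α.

0.0330

Given the total, each event is independently from source α with probability p = λ_α/(λ_α+λ_β) = 3.6/5.3 ≈ 0.6792.
So K ~ Binomial(3, 3.6/5.3): P(K = 0) = C(3,0) · (3.6/5.3)^0 · (1.7/5.3)^3 ≈ 0.0330.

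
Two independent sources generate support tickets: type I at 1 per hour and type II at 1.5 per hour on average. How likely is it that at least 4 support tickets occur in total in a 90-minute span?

Independent Poisson processes superpose: combined rate λ = 1 + 1.5 = 2.5 per hour.
Over the interval, μ = 2.5 × 1.5 = 3.75 (a 90-minute span = 1.5 hours).
P(N ≥ 4) = 1 − P(N ≤ 3) ≈ 0.5162.

0.5162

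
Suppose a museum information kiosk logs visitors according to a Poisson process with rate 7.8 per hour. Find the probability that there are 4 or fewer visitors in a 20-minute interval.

Over the interval, μ = 7.8 × 1/3 = 2.6 (a 20-minute interval = 1/3 hours).
P(N ≤ 4) = Σ_{j=0}^{4} e^(−μ) μ^j/j! ≈ 0.8774.

0.8774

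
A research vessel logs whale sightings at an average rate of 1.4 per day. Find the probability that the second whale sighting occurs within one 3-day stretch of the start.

Over the interval, μ = 1.4 × 3 = 4.2 (a 3-day stretch = 3 days).
The second arrival falls in the interval iff at least 2 events occur there: P(S_2 ≤ t) = P(N ≥ 2) = 1 − P(N ≤ 1) ≈ 0.9220.

0.9220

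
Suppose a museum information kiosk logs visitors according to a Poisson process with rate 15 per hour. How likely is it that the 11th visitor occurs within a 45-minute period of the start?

Over the interval, μ = 15 × 0.75 = 11.25 (a 45-minute period = 0.75 hours).
The 11th arrival falls in the interval iff at least 11 events occur there: P(S_11 ≤ t) = P(N ≥ 11) = 1 − P(N ≤ 10) ≈ 0.5696.

0.5696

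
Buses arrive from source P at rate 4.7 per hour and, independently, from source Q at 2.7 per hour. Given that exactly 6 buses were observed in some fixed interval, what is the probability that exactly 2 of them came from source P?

0.1072

Given the total, each event is independently from source P with probability p = λ_P/(λ_P+λ_Q) = 4.7/7.4 ≈ 0.6351.
So K ~ Binomial(6, 4.7/7.4): P(K = 2) = C(6,2) · (4.7/7.4)^2 · (2.7/7.4)^4 ≈ 0.1072.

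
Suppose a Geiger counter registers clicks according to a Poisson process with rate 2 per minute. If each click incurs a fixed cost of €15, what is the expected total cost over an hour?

€1800

E[N] = 2 × 60 = 120 (an hour = 60 minutes); E[cost] = 120 × €15 = €1800.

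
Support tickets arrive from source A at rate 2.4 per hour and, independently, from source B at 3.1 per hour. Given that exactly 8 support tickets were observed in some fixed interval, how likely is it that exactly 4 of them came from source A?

Given the total, each event is independently from source A with probability p = λ_A/(λ_A+λ_B) = 2.4/5.5 ≈ 0.4364.
So K ~ Binomial(8, 2.4/5.5): P(K = 4) = C(8,4) · (2.4/5.5)^4 · (3.1/5.5)^4 ≈ 0.2561.

0.2561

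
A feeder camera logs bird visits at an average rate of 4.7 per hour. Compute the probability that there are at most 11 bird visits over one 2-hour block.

Over the interval, μ = 4.7 × 2 = 9.4 (a 2-hour block = 2 hours).
P(N ≤ 11) = Σ_{j=0}^{11} e^(−μ) μ^j/j! ≈ 0.7626.

0.7626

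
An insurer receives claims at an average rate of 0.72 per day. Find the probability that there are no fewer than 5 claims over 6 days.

Over the interval, μ = 0.72 × 6 = 4.32 (6 days).
P(N ≥ 5) = 1 − P(N ≤ 4) = 1 − Σ_{j=0}^{4} e^(−μ) μ^j/j! ≈ 0.4334.

0.4334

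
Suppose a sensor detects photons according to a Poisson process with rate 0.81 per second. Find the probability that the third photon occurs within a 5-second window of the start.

Over the interval, μ = 0.81 × 5 = 4.05 (a 5-second window = 5 seconds).
The third arrival falls in the interval iff at least 3 events occur there: P(S_3 ≤ t) = P(N ≥ 3) = 1 − P(N ≤ 2) ≈ 0.7691.

0.7691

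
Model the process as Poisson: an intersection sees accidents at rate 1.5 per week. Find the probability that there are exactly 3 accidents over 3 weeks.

0.1687

Over the interval, μ = 1.5 × 3 = 4.5 (3 weeks).
P(N = 3) = e^(−μ) μ^3/3! = e^(−4.5) · 4.5^3/6 ≈ 0.1687.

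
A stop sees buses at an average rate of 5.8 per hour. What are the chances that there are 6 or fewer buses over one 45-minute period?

Over the interval, μ = 5.8 × 0.75 = 4.35 (a 45-minute period = 0.75 hours).
P(N ≤ 6) = Σ_{j=0}^{6} e^(−μ) μ^j/j! ≈ 0.8498.

0.8498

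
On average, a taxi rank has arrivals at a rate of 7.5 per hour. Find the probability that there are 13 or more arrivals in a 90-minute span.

0.3389

Over the interval, μ = 7.5 × 1.5 = 11.25 (a 90-minute span = 1.5 hours).
P(N ≥ 13) = 1 − P(N ≤ 12) = 1 − Σ_{j=0}^{12} e^(−μ) μ^j/j! ≈ 0.3389.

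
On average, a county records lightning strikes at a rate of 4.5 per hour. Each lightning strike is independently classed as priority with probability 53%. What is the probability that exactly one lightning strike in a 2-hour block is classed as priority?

0.0405

Thinning: the lightning strikes that are classed as priority themselves form a Poisson process with rate 0.53 × 4.5 = 2.385 per hour.
Over the interval, μ = 2.385 × 2 = 4.77 (a 2-hour block = 2 hours).
P(N = 1) = e^(−4.77) · 4.77^1/1! ≈ 0.0405.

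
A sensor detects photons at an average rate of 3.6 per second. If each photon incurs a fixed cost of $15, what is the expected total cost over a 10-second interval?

$540

E[N] = 3.6 × 10 = 36 (a 10-second interval = 10 seconds); E[cost] = 36 × $15 = $540.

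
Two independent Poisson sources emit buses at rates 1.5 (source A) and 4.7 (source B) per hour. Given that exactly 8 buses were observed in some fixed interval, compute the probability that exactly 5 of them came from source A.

Given the total, each event is independently from source A with probability p = λ_A/(λ_A+λ_B) = 1.5/6.2 ≈ 0.2419.
So K ~ Binomial(8, 1.5/6.2): P(K = 5) = C(8,5) · (1.5/6.2)^5 · (4.7/6.2)^3 ≈ 0.0202.

0.0202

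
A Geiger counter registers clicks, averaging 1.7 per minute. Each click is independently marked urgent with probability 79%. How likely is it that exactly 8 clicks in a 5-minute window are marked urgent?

Thinning: the clicks that are marked urgent themselves form a Poisson process with rate 0.79 × 1.7 = 1.343 per minute.
Over the interval, μ = 1.343 × 5 = 6.715 (a 5-minute window = 5 minutes).
P(N = 8) = e^(−6.715) · 6.715^8/8! ≈ 0.1243.

0.1243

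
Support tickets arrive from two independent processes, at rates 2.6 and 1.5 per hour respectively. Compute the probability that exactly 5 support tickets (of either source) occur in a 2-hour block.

Independent Poisson processes superpose: combined rate λ = 2.6 + 1.5 = 4.1 per hour.
Over the interval, μ = 4.1 × 2 = 8.2 (a 2-hour block = 2 hours).
P(N = 5) = e^(−8.2) · 8.2^5/5! ≈ 0.0849.

0.0849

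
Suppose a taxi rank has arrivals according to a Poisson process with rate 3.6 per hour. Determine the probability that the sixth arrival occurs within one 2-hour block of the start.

Over the interval, μ = 3.6 × 2 = 7.2 (a 2-hour block = 2 hours).
The sixth arrival falls in the interval iff at least 6 events occur there: P(S_6 ≤ t) = P(N ≥ 6) = 1 − P(N ≤ 5) ≈ 0.7241.

0.7241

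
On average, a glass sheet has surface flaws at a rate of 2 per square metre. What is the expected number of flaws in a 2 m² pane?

E[N] = λt = 2 × 2 = 4 (a 2 m² pane = 2 square metres).

4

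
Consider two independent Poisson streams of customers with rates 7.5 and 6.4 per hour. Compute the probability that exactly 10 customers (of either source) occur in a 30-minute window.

0.0695

Independent Poisson processes superpose: combined rate λ = 7.5 + 6.4 = 13.9 per hour.
Over the interval, μ = 13.9 × 0.5 = 6.95 (a 30-minute window = 0.5 hours).
P(N = 10) = e^(−6.95) · 6.95^10/10! ≈ 0.0695.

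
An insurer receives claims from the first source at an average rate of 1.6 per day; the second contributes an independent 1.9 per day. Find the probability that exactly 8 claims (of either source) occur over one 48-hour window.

0.1304

Independent Poisson processes superpose: combined rate λ = 1.6 + 1.9 = 3.5 per day.
Over the interval, μ = 3.5 × 2 = 7 (a 48-hour window = 2 days).
P(N = 8) = e^(−7) · 7^8/8! ≈ 0.1304.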